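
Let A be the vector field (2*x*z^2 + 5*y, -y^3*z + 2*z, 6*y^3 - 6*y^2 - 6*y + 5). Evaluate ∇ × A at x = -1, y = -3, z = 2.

(∇×A)₁ = ∂A₃/∂y − ∂A₂/∂z = y^3 + 18*y^2 - 12*y - 8
(∇×A)₂ = ∂A₁/∂z − ∂A₃/∂x = 4*x*z
(∇×A)₃ = ∂A₂/∂x − ∂A₁/∂y = -5
∇×A = (y^3 + 18*y^2 - 12*y - 8, 4*x*z, -5)
At (-1, -3, 2): (163, -8, -5).

(163, -8, -5)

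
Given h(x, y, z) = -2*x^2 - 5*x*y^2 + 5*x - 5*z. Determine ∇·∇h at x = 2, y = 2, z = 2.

-24

∂²h/∂x² = -4
∂²h/∂y² = -10*x
∂²h/∂z² = 0
∇²h = -10*x - 4
At (2, 2, 2): -24.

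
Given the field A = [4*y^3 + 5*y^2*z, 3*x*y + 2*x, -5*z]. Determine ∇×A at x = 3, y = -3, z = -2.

(∇×A)₁ = ∂A₃/∂y − ∂A₂/∂z = 0
(∇×A)₂ = ∂A₁/∂z − ∂A₃/∂x = 5*y^2
(∇×A)₃ = ∂A₂/∂x − ∂A₁/∂y = -12*y^2 - 10*y*z + 3*y + 2
∇×A = (0, 5*y^2, -12*y^2 - 10*y*z + 3*y + 2)
At (3, -3, -2): (0, 45, -175).

(0, 45, -175)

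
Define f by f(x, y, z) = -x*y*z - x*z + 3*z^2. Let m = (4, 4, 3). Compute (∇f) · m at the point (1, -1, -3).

∂f/∂x = -y*z - z
∂f/∂y = -x*z
∂f/∂z = -x*y - x + 6*z
∇f at (1, -1, -3) = (0, 3, -18)
∇f · m = (0)(4) + (3)(4) + (-18)(3) = -42

-42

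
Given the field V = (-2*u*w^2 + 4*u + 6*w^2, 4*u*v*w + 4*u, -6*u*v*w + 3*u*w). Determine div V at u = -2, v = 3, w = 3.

∂V₁/∂u = -2*w^2 + 4
∂V₂/∂v = 4*u*w
∂V₃/∂w = -6*u*v + 3*u
∇·V = -6*u*v + 4*u*w + 3*u - 2*w^2 + 4
At (-2, 3, 3): -8.

-8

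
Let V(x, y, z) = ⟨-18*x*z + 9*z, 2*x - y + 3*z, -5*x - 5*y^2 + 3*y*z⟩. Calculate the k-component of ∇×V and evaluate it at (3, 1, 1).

(∇×V)_3 = ∂V₂/∂x − ∂V₁/∂y
= 2 − (0)
= 2
At (3, 1, 1): 2.

2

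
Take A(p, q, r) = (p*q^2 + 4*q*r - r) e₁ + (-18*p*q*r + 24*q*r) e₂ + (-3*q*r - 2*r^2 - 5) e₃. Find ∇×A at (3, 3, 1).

(87, 11, -76)

(∇×A)₁ = ∂A₃/∂q − ∂A₂/∂r = 18*p*q - 24*q - 3*r
(∇×A)₂ = ∂A₁/∂r − ∂A₃/∂p = 4*q - 1
(∇×A)₃ = ∂A₂/∂p − ∂A₁/∂q = -2*p*q - 18*q*r - 4*r
∇×A = (18*p*q - 24*q - 3*r, 4*q - 1, -2*p*q - 18*q*r - 4*r)
At (3, 3, 1): (87, 11, -76).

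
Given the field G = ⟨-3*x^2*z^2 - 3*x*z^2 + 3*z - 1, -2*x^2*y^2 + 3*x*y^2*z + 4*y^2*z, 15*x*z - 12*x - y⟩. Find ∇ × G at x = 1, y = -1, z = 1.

(-8, -12, -1)

(∇×G)₁ = ∂G₃/∂y − ∂G₂/∂z = -3*x*y^2 - 4*y^2 - 1
(∇×G)₂ = ∂G₁/∂z − ∂G₃/∂x = -6*x^2*z - 6*x*z - 15*z + 15
(∇×G)₃ = ∂G₂/∂x − ∂G₁/∂y = -4*x*y^2 + 3*y^2*z
∇×G = (-3*x*y^2 - 4*y^2 - 1, -6*x^2*z - 6*x*z - 15*z + 15, -4*x*y^2 + 3*y^2*z)
At (1, -1, 1): (-8, -12, -1).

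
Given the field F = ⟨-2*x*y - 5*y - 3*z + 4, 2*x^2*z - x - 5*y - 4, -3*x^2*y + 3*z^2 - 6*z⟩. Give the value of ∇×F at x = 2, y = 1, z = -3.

(∇×F)₁ = ∂F₃/∂y − ∂F₂/∂z = -5*x^2
(∇×F)₂ = ∂F₁/∂z − ∂F₃/∂x = 6*x*y - 3
(∇×F)₃ = ∂F₂/∂x − ∂F₁/∂y = 4*x*z + 2*x + 4
∇×F = (-5*x^2, 6*x*y - 3, 4*x*z + 2*x + 4)
At (2, 1, -3): (-20, 9, -16).

(-20, 9, -16)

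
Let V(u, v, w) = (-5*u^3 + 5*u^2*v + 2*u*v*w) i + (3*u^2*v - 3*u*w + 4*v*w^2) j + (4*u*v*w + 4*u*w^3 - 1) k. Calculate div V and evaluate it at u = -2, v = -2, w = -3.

-160

∂V₁/∂u = -15*u^2 + 10*u*v + 2*v*w
∂V₂/∂v = 3*u^2 + 4*w^2
∂V₃/∂w = 4*u*v + 12*u*w^2
∇·V = -12*u^2 + 14*u*v + 12*u*w^2 + 2*v*w + 4*w^2
At (-2, -2, -3): -160.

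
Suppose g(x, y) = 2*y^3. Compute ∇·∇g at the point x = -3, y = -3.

-36

∂²g/∂x² = 0
∂²g/∂y² = 12*y
∇²g = 12*y
At (-3, -3): -36.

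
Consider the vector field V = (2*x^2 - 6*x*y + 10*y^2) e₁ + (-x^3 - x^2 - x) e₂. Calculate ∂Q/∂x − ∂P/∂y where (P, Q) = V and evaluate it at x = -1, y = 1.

-28

∂V₂/∂x = -3*x^2 - 2*x - 1
∂V₁/∂y = -6*x + 20*y
Scalar curl = -3*x^2 + 4*x - 20*y - 1
At (-1, 1): -28.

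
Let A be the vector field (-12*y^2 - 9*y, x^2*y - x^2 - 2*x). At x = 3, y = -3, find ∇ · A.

9

∂A₁/∂x = 0
∂A₂/∂y = x^2
∇·A = x^2
At (3, -3): 9.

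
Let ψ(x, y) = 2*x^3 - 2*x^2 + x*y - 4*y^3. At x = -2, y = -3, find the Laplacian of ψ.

44

∂²ψ/∂x² = 4*(3*x - 1)
∂²ψ/∂y² = -24*y
∇²ψ = 12*x - 24*y - 4
At (-2, -3): 44.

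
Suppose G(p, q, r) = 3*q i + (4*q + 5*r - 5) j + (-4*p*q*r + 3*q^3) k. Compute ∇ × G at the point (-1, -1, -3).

(∇×G)₁ = ∂G₃/∂q − ∂G₂/∂r = -4*p*r + 9*q^2 - 5
(∇×G)₂ = ∂G₁/∂r − ∂G₃/∂p = 4*q*r
(∇×G)₃ = ∂G₂/∂p − ∂G₁/∂q = -3
∇×G = (-4*p*r + 9*q^2 - 5, 4*q*r, -3)
At (-1, -1, -3): (-8, 12, -3).

(-8, 12, -3)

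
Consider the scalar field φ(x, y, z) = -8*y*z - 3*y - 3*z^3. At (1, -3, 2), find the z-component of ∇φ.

(∇φ)_3 = ∂φ/∂z = -8*y - 9*z^2
At (1, -3, 2): -12.

-12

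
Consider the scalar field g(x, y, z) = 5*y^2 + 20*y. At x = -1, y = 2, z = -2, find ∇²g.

∂²g/∂x² = 0
∂²g/∂y² = 10
∂²g/∂z² = 0
∇²g = 10
At (-1, 2, -2): 10.

10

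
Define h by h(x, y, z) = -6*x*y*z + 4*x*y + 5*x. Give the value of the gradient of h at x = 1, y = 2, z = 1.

(1, -2, -12)

∂h/∂x = -6*y*z + 4*y + 5
∂h/∂y = -6*x*z + 4*x
∂h/∂z = -6*x*y
∇h = (-6*y*z + 4*y + 5, -6*x*z + 4*x, -6*x*y)
At (1, 2, 1): (1, -2, -12).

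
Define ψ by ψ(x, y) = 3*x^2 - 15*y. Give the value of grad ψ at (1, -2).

(6, -15)

∂ψ/∂x = 6*x
∂ψ/∂y = -15
∇ψ = (6*x, -15)
At (1, -2): (6, -15).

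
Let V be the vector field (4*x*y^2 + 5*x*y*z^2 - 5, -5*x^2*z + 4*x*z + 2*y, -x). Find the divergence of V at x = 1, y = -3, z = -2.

-22

∂V₁/∂x = 4*y^2 + 5*y*z^2
∂V₂/∂y = 2
∂V₃/∂z = 0
∇·V = 4*y^2 + 5*y*z^2 + 2
At (1, -3, -2): -22.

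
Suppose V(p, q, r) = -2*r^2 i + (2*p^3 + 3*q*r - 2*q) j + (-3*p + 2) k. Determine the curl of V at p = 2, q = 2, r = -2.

(∇×V)₁ = ∂V₃/∂q − ∂V₂/∂r = -3*q
(∇×V)₂ = ∂V₁/∂r − ∂V₃/∂p = -4*r + 3
(∇×V)₃ = ∂V₂/∂p − ∂V₁/∂q = 6*p^2
∇×V = (-3*q, -4*r + 3, 6*p^2)
At (2, 2, -2): (-6, 11, 24).

(-6, 11, 24)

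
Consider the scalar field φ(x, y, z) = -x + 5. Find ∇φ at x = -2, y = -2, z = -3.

(-1, 0, 0)

∂φ/∂x = -1
∂φ/∂y = 0
∂φ/∂z = 0
∇φ = (-1, 0, 0)
At (-2, -2, -3): (-1, 0, 0).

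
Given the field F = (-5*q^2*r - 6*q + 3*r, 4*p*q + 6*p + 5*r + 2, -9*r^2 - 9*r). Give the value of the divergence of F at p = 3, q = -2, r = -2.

39

∂F₁/∂p = 0
∂F₂/∂q = 4*p
∂F₃/∂r = -18*r - 9
∇·F = 4*p - 18*r - 9
At (3, -2, -2): 39.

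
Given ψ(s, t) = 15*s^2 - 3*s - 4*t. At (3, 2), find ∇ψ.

(87, -4)

∂ψ/∂s = 30*s - 3
∂ψ/∂t = -4
∇ψ = (30*s - 3, -4)
At (3, 2): (87, -4).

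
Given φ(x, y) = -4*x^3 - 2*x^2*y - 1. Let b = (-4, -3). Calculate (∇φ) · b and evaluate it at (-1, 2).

∂φ/∂x = -12*x^2 - 4*x*y
∂φ/∂y = -2*x^2
∇φ at (-1, 2) = (-4, -2)
∇φ · b = (-4)(-4) + (-2)(-3) = 22

22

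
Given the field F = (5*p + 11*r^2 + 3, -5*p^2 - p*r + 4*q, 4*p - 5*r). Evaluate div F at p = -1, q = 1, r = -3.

4

∂F₁/∂p = 5
∂F₂/∂q = 4
∂F₃/∂r = -5
∇·F = 4
At (-1, 1, -3): 4.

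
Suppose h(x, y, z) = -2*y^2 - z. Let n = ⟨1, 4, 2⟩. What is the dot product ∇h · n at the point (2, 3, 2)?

∂h/∂x = 0
∂h/∂y = -4*y
∂h/∂z = -1
∇h at (2, 3, 2) = (0, -12, -1)
∇h · n = (0)(1) + (-12)(4) + (-1)(2) = -50

-50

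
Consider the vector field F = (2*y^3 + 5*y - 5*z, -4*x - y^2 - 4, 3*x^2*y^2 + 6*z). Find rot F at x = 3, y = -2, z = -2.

(∇×F)₁ = ∂F₃/∂y − ∂F₂/∂z = 6*x^2*y
(∇×F)₂ = ∂F₁/∂z − ∂F₃/∂x = -6*x*y^2 - 5
(∇×F)₃ = ∂F₂/∂x − ∂F₁/∂y = -6*y^2 - 9
∇×F = (6*x^2*y, -6*x*y^2 - 5, -6*y^2 - 9)
At (3, -2, -2): (-108, -77, -33).

(-108, -77, -33)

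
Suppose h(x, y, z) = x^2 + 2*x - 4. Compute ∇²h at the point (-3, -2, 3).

∂²h/∂x² = 2
∂²h/∂y² = 0
∂²h/∂z² = 0
∇²h = 2
At (-3, -2, 3): 2.

2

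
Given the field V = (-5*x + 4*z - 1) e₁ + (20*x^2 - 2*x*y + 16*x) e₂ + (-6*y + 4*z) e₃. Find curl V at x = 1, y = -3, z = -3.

(∇×V)₁ = ∂V₃/∂y − ∂V₂/∂z = -6
(∇×V)₂ = ∂V₁/∂z − ∂V₃/∂x = 4
(∇×V)₃ = ∂V₂/∂x − ∂V₁/∂y = 40*x - 2*y + 16
∇×V = (-6, 4, 40*x - 2*y + 16)
At (1, -3, -3): (-6, 4, 62).

(-6, 4, 62)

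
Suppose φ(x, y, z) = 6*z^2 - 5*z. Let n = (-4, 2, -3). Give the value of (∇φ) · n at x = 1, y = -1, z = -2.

∂φ/∂x = 0
∂φ/∂y = 0
∂φ/∂z = 12*z - 5
∇φ at (1, -1, -2) = (0, 0, -29)
∇φ · n = (0)(-4) + (0)(2) + (-29)(-3) = 87

87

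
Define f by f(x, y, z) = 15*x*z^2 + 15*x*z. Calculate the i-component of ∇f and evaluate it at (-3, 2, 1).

30

(∇f)_1 = ∂f/∂x = 15*z^2 + 15*z
At (-3, 2, 1): 30.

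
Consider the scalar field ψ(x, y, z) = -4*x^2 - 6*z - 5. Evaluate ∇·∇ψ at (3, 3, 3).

-8

∂²ψ/∂x² = -8
∂²ψ/∂y² = 0
∂²ψ/∂z² = 0
∇²ψ = -8
At (3, 3, 3): -8.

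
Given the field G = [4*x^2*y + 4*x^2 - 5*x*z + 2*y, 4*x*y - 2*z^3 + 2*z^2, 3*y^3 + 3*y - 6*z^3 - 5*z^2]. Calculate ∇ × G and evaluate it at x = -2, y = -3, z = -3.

(∇×G)₁ = ∂G₃/∂y − ∂G₂/∂z = 9*y^2 + 6*z^2 - 4*z + 3
(∇×G)₂ = ∂G₁/∂z − ∂G₃/∂x = -5*x
(∇×G)₃ = ∂G₂/∂x − ∂G₁/∂y = -4*x^2 + 4*y - 2
∇×G = (9*y^2 + 6*z^2 - 4*z + 3, -5*x, -4*x^2 + 4*y - 2)
At (-2, -3, -3): (150, 10, -30).

(150, 10, -30)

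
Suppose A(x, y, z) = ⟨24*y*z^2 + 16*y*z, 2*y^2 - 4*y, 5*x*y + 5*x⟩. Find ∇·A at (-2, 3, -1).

8

∂A₁/∂x = 0
∂A₂/∂y = 4*y - 4
∂A₃/∂z = 0
∇·A = 4*y - 4
At (-2, 3, -1): 8.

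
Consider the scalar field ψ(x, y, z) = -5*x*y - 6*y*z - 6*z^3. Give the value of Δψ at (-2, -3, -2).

72

∂²ψ/∂x² = 0
∂²ψ/∂y² = 0
∂²ψ/∂z² = -36*z
∇²ψ = -36*z
At (-2, -3, -2): 72.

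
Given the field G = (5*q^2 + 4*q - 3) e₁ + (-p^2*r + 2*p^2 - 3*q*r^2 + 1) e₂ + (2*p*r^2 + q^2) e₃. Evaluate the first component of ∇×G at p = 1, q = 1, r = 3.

21

(∇×G)_1 = ∂G₃/∂q − ∂G₂/∂r
= 2*q − (-p^2 - 6*q*r)
= p^2 + 6*q*r + 2*q
At (1, 1, 3): 21.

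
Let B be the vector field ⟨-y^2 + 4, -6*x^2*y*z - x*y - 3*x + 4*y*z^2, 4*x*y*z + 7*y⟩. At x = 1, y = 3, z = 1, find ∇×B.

(5, -12, -36)

(∇×B)₁ = ∂B₃/∂y − ∂B₂/∂z = 6*x^2*y + 4*x*z - 8*y*z + 7
(∇×B)₂ = ∂B₁/∂z − ∂B₃/∂x = -4*y*z
(∇×B)₃ = ∂B₂/∂x − ∂B₁/∂y = -12*x*y*z + y - 3
∇×B = (6*x^2*y + 4*x*z - 8*y*z + 7, -4*y*z, -12*x*y*z + y - 3)
At (1, 3, 1): (5, -12, -36).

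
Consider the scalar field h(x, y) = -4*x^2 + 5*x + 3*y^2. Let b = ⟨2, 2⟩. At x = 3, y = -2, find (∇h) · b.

∂h/∂x = -8*x + 5
∂h/∂y = 6*y
∇h at (3, -2) = (-19, -12)
∇h · b = (-19)(2) + (-12)(2) = -62

-62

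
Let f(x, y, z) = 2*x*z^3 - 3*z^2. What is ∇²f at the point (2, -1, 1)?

∂²f/∂x² = 0
∂²f/∂y² = 0
∂²f/∂z² = 6*(2*x*z - 1)
∇²f = 12*x*z - 6
At (2, -1, 1): 18.

18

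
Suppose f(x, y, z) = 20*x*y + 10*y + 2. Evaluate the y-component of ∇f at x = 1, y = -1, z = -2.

30

(∇f)_2 = ∂f/∂y = 20*x + 10
At (1, -1, -2): 30.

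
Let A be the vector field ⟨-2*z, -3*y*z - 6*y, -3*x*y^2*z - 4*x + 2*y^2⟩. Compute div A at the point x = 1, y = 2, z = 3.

∂A₁/∂x = 0
∂A₂/∂y = -3*z - 6
∂A₃/∂z = -3*x*y^2
∇·A = -3*x*y^2 - 3*z - 6
At (1, 2, 3): -27.

-27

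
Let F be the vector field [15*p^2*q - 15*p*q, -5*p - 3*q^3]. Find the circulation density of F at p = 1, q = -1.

∂F₂/∂p = -5
∂F₁/∂q = 15*p^2 - 15*p
Scalar curl = -15*p^2 + 15*p - 5
At (1, -1): -5.

-5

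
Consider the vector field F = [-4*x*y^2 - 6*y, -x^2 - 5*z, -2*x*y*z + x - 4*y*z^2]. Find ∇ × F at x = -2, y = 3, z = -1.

(∇×F)₁ = ∂F₃/∂y − ∂F₂/∂z = -2*x*z - 4*z^2 + 5
(∇×F)₂ = ∂F₁/∂z − ∂F₃/∂x = 2*y*z - 1
(∇×F)₃ = ∂F₂/∂x − ∂F₁/∂y = 8*x*y - 2*x + 6
∇×F = (-2*x*z - 4*z^2 + 5, 2*y*z - 1, 8*x*y - 2*x + 6)
At (-2, 3, -1): (-3, -7, -38).

(-3, -7, -38)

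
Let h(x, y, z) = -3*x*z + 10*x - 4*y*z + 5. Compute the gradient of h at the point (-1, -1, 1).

∂h/∂x = -3*z + 10
∂h/∂y = -4*z
∂h/∂z = -3*x - 4*y
∇h = (-3*z + 10, -4*z, -3*x - 4*y)
At (-1, -1, 1): (7, -4, 7).

(7, -4, 7)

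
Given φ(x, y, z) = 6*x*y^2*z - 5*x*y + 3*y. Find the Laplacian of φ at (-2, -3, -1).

∂²φ/∂x² = 0
∂²φ/∂y² = 12*x*z
∂²φ/∂z² = 0
∇²φ = 12*x*z
At (-2, -3, -1): 24.

24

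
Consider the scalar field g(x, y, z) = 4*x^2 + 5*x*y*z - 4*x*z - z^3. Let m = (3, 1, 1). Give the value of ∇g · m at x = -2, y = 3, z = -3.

-166

∂g/∂x = 8*x + 5*y*z - 4*z
∂g/∂y = 5*x*z
∂g/∂z = 5*x*y - 4*x - 3*z^2
∇g at (-2, 3, -3) = (-49, 30, -49)
∇g · m = (-49)(3) + (30)(1) + (-49)(1) = -166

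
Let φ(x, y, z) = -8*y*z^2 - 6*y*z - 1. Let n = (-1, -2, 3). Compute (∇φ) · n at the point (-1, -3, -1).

-86

∂φ/∂x = 0
∂φ/∂y = -8*z^2 - 6*z
∂φ/∂z = -16*y*z - 6*y
∇φ at (-1, -3, -1) = (0, -2, -30)
∇φ · n = (0)(-1) + (-2)(-2) + (-30)(3) = -86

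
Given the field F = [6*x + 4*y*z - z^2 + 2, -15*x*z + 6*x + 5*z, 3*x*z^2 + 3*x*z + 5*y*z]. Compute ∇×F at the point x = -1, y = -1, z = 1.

(-15, -12, -13)

(∇×F)₁ = ∂F₃/∂y − ∂F₂/∂z = 15*x + 5*z - 5
(∇×F)₂ = ∂F₁/∂z − ∂F₃/∂x = 4*y - 3*z^2 - 5*z
(∇×F)₃ = ∂F₂/∂x − ∂F₁/∂y = -19*z + 6
∇×F = (15*x + 5*z - 5, 4*y - 3*z^2 - 5*z, -19*z + 6)
At (-1, -1, 1): (-15, -12, -13).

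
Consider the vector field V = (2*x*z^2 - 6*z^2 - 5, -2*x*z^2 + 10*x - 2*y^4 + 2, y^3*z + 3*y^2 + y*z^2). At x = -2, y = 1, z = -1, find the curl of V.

(∇×V)₁ = ∂V₃/∂y − ∂V₂/∂z = 4*x*z + 3*y^2*z + 6*y + z^2
(∇×V)₂ = ∂V₁/∂z − ∂V₃/∂x = 4*x*z - 12*z
(∇×V)₃ = ∂V₂/∂x − ∂V₁/∂y = -2*z^2 + 10
∇×V = (4*x*z + 3*y^2*z + 6*y + z^2, 4*x*z - 12*z, -2*z^2 + 10)
At (-2, 1, -1): (12, 20, 8).

(12, 20, 8)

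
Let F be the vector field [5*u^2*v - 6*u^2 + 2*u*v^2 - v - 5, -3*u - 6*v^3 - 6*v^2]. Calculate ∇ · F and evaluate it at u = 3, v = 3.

∂F₁/∂u = 10*u*v - 12*u + 2*v^2
∂F₂/∂v = -18*v^2 - 12*v
∇·F = 10*u*v - 12*u - 16*v^2 - 12*v
At (3, 3): -126.

-126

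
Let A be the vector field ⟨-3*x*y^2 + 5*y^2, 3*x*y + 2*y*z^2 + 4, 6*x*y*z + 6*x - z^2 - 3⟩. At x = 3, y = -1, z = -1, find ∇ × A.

(∇×A)₁ = ∂A₃/∂y − ∂A₂/∂z = 6*x*z - 4*y*z
(∇×A)₂ = ∂A₁/∂z − ∂A₃/∂x = -6*y*z - 6
(∇×A)₃ = ∂A₂/∂x − ∂A₁/∂y = 6*x*y - 7*y
∇×A = (6*x*z - 4*y*z, -6*y*z - 6, 6*x*y - 7*y)
At (3, -1, -1): (-22, -12, -11).

(-22, -12, -11)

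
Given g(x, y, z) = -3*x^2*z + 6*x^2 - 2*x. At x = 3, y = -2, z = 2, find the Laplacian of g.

∂²g/∂x² = 6*(-z + 2)
∂²g/∂y² = 0
∂²g/∂z² = 0
∇²g = -6*z + 12
At (3, -2, 2): 0.

0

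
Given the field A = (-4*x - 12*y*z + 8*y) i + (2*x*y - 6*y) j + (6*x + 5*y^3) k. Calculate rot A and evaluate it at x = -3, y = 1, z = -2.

(∇×A)₁ = ∂A₃/∂y − ∂A₂/∂z = 15*y^2
(∇×A)₂ = ∂A₁/∂z − ∂A₃/∂x = -12*y - 6
(∇×A)₃ = ∂A₂/∂x − ∂A₁/∂y = 2*y + 12*z - 8
∇×A = (15*y^2, -12*y - 6, 2*y + 12*z - 8)
At (-3, 1, -2): (15, -18, -30).

(15, -18, -30)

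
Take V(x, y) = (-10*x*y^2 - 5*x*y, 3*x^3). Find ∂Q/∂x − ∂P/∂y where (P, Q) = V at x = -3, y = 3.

-114

∂V₂/∂x = 9*x^2
∂V₁/∂y = -20*x*y - 5*x
Scalar curl = 9*x^2 + 20*x*y + 5*x
At (-3, 3): -114.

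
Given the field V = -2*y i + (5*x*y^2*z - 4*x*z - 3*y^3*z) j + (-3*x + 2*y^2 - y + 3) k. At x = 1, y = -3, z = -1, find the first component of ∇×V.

-135

(∇×V)_1 = ∂V₃/∂y − ∂V₂/∂z
= 4*y - 1 − (5*x*y^2 - 4*x - 3*y^3)
= -5*x*y^2 + 4*x + 3*y^3 + 4*y - 1
At (1, -3, -1): -135.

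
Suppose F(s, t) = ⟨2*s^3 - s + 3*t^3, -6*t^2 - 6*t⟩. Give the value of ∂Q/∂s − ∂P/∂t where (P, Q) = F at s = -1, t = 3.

-81

∂F₂/∂s = 0
∂F₁/∂t = 9*t^2
Scalar curl = -9*t^2
At (-1, 3): -81.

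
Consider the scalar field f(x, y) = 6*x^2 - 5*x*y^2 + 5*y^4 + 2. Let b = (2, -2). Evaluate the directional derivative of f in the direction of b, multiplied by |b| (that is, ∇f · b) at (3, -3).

∂f/∂x = 12*x - 5*y^2
∂f/∂y = -10*x*y + 20*y^3
∇f at (3, -3) = (-9, -450)
∇f · b = (-9)(2) + (-450)(-2) = 882

882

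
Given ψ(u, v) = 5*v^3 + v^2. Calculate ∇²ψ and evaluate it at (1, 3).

∂²ψ/∂u² = 0
∂²ψ/∂v² = 2*(15*v + 1)
∇²ψ = 30*v + 2
At (1, 3): 92.

92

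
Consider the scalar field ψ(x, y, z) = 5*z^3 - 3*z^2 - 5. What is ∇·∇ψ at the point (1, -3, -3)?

∂²ψ/∂x² = 0
∂²ψ/∂y² = 0
∂²ψ/∂z² = 6*(5*z - 1)
∇²ψ = 30*z - 6
At (1, -3, -3): -96.

-96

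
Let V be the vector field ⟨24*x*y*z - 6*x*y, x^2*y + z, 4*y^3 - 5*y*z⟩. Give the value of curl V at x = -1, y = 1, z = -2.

(∇×V)₁ = ∂V₃/∂y − ∂V₂/∂z = 12*y^2 - 5*z - 1
(∇×V)₂ = ∂V₁/∂z − ∂V₃/∂x = 24*x*y
(∇×V)₃ = ∂V₂/∂x − ∂V₁/∂y = 2*x*y - 24*x*z + 6*x
∇×V = (12*y^2 - 5*z - 1, 24*x*y, 2*x*y - 24*x*z + 6*x)
At (-1, 1, -2): (21, -24, -56).

(21, -24, -56)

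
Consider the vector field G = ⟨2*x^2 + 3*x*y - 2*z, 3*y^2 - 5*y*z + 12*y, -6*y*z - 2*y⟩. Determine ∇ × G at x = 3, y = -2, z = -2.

(0, -2, -9)

(∇×G)₁ = ∂G₃/∂y − ∂G₂/∂z = 5*y - 6*z - 2
(∇×G)₂ = ∂G₁/∂z − ∂G₃/∂x = -2
(∇×G)₃ = ∂G₂/∂x − ∂G₁/∂y = -3*x
∇×G = (5*y - 6*z - 2, -2, -3*x)
At (3, -2, -2): (0, -2, -9).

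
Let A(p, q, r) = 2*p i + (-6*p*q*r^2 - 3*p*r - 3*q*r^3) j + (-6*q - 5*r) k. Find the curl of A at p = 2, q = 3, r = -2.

(∇×A)₁ = ∂A₃/∂q − ∂A₂/∂r = 12*p*q*r + 3*p + 9*q*r^2 - 6
(∇×A)₂ = ∂A₁/∂r − ∂A₃/∂p = 0
(∇×A)₃ = ∂A₂/∂p − ∂A₁/∂q = -6*q*r^2 - 3*r
∇×A = (12*p*q*r + 3*p + 9*q*r^2 - 6, 0, -6*q*r^2 - 3*r)
At (2, 3, -2): (-36, 0, -66).

(-36, 0, -66)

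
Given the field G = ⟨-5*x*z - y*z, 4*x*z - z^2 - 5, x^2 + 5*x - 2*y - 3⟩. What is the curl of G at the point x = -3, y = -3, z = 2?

(14, 19, 10)

(∇×G)₁ = ∂G₃/∂y − ∂G₂/∂z = -4*x + 2*z - 2
(∇×G)₂ = ∂G₁/∂z − ∂G₃/∂x = -7*x - y - 5
(∇×G)₃ = ∂G₂/∂x − ∂G₁/∂y = 5*z
∇×G = (-4*x + 2*z - 2, -7*x - y - 5, 5*z)
At (-3, -3, 2): (14, 19, 10).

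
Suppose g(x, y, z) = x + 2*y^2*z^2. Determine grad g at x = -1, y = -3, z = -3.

(1, -108, -108)

∂g/∂x = 1
∂g/∂y = 4*y*z^2
∂g/∂z = 4*y^2*z
∇g = (1, 4*y*z^2, 4*y^2*z)
At (-1, -3, -3): (1, -108, -108).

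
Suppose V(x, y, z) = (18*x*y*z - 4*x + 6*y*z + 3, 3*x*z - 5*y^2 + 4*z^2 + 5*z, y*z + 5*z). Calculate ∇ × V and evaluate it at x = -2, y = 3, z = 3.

(∇×V)₁ = ∂V₃/∂y − ∂V₂/∂z = -3*x - 7*z - 5
(∇×V)₂ = ∂V₁/∂z − ∂V₃/∂x = 18*x*y + 6*y
(∇×V)₃ = ∂V₂/∂x − ∂V₁/∂y = -18*x*z - 3*z
∇×V = (-3*x - 7*z - 5, 18*x*y + 6*y, -18*x*z - 3*z)
At (-2, 3, 3): (-20, -90, 99).

(-20, -90, 99)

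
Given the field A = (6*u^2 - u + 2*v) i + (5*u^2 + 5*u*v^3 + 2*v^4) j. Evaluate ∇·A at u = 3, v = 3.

656

∂A₁/∂u = 12*u - 1
∂A₂/∂v = 15*u*v^2 + 8*v^3
∇·A = 15*u*v^2 + 12*u + 8*v^3 - 1
At (3, 3): 656.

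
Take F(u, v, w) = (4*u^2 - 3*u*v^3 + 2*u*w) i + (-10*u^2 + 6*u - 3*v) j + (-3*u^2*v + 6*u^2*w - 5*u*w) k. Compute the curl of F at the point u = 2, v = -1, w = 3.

(-12, -65, -16)

(∇×F)₁ = ∂F₃/∂v − ∂F₂/∂w = -3*u^2
(∇×F)₂ = ∂F₁/∂w − ∂F₃/∂u = 6*u*v - 12*u*w + 2*u + 5*w
(∇×F)₃ = ∂F₂/∂u − ∂F₁/∂v = 9*u*v^2 - 20*u + 6
∇×F = (-3*u^2, 6*u*v - 12*u*w + 2*u + 5*w, 9*u*v^2 - 20*u + 6)
At (2, -1, 3): (-12, -65, -16).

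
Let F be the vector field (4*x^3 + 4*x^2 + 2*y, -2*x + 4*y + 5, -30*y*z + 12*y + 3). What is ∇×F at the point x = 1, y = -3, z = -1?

(42, 0, -4)

(∇×F)₁ = ∂F₃/∂y − ∂F₂/∂z = -30*z + 12
(∇×F)₂ = ∂F₁/∂z − ∂F₃/∂x = 0
(∇×F)₃ = ∂F₂/∂x − ∂F₁/∂y = -4
∇×F = (-30*z + 12, 0, -4)
At (1, -3, -1): (42, 0, -4).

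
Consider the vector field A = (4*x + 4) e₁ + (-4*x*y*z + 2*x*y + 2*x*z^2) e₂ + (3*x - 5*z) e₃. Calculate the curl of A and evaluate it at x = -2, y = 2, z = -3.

(-40, -3, 46)

(∇×A)₁ = ∂A₃/∂y − ∂A₂/∂z = 4*x*y - 4*x*z
(∇×A)₂ = ∂A₁/∂z − ∂A₃/∂x = -3
(∇×A)₃ = ∂A₂/∂x − ∂A₁/∂y = -4*y*z + 2*y + 2*z^2
∇×A = (4*x*y - 4*x*z, -3, -4*y*z + 2*y + 2*z^2)
At (-2, 2, -3): (-40, -3, 46).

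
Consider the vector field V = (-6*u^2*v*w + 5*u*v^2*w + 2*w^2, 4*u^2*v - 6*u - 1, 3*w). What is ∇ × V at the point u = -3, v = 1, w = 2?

(0, -61, 138)

(∇×V)₁ = ∂V₃/∂v − ∂V₂/∂w = 0
(∇×V)₂ = ∂V₁/∂w − ∂V₃/∂u = -6*u^2*v + 5*u*v^2 + 4*w
(∇×V)₃ = ∂V₂/∂u − ∂V₁/∂v = 6*u^2*w - 10*u*v*w + 8*u*v - 6
∇×V = (0, -6*u^2*v + 5*u*v^2 + 4*w, 6*u^2*w - 10*u*v*w + 8*u*v - 6)
At (-3, 1, 2): (0, -61, 138).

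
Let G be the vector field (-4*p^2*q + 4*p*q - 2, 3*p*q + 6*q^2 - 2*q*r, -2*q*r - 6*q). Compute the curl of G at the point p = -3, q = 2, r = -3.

(∇×G)₁ = ∂G₃/∂q − ∂G₂/∂r = 2*q - 2*r - 6
(∇×G)₂ = ∂G₁/∂r − ∂G₃/∂p = 0
(∇×G)₃ = ∂G₂/∂p − ∂G₁/∂q = 4*p^2 - 4*p + 3*q
∇×G = (2*q - 2*r - 6, 0, 4*p^2 - 4*p + 3*q)
At (-3, 2, -3): (4, 0, 54).

(4, 0, 54)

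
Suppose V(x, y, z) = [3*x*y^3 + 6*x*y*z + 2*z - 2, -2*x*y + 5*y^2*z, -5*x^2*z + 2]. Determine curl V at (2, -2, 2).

(∇×V)₁ = ∂V₃/∂y − ∂V₂/∂z = -5*y^2
(∇×V)₂ = ∂V₁/∂z − ∂V₃/∂x = 6*x*y + 10*x*z + 2
(∇×V)₃ = ∂V₂/∂x − ∂V₁/∂y = -9*x*y^2 - 6*x*z - 2*y
∇×V = (-5*y^2, 6*x*y + 10*x*z + 2, -9*x*y^2 - 6*x*z - 2*y)
At (2, -2, 2): (-20, 18, -92).

(-20, 18, -92)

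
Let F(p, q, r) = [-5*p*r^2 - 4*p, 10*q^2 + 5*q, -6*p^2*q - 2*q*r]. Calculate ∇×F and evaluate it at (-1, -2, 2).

(-10, 44, 0)

(∇×F)₁ = ∂F₃/∂q − ∂F₂/∂r = -6*p^2 - 2*r
(∇×F)₂ = ∂F₁/∂r − ∂F₃/∂p = 12*p*q - 10*p*r
(∇×F)₃ = ∂F₂/∂p − ∂F₁/∂q = 0
∇×F = (-6*p^2 - 2*r, 12*p*q - 10*p*r, 0)
At (-1, -2, 2): (-10, 44, 0).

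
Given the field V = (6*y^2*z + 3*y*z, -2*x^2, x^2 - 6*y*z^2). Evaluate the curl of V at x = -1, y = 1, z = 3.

(-54, 11, -41)

(∇×V)₁ = ∂V₃/∂y − ∂V₂/∂z = -6*z^2
(∇×V)₂ = ∂V₁/∂z − ∂V₃/∂x = -2*x + 6*y^2 + 3*y
(∇×V)₃ = ∂V₂/∂x − ∂V₁/∂y = -4*x - 12*y*z - 3*z
∇×V = (-6*z^2, -2*x + 6*y^2 + 3*y, -4*x - 12*y*z - 3*z)
At (-1, 1, 3): (-54, 11, -41).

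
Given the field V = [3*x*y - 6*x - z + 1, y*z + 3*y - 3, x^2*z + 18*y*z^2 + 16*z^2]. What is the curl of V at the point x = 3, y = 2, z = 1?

(16, -7, -9)

(∇×V)₁ = ∂V₃/∂y − ∂V₂/∂z = -y + 18*z^2
(∇×V)₂ = ∂V₁/∂z − ∂V₃/∂x = -2*x*z - 1
(∇×V)₃ = ∂V₂/∂x − ∂V₁/∂y = -3*x
∇×V = (-y + 18*z^2, -2*x*z - 1, -3*x)
At (3, 2, 1): (16, -7, -9).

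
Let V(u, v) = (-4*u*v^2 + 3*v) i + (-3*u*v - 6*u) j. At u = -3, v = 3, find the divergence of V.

∂V₁/∂u = -4*v^2
∂V₂/∂v = -3*u
∇·V = -3*u - 4*v^2
At (-3, 3): -27.

-27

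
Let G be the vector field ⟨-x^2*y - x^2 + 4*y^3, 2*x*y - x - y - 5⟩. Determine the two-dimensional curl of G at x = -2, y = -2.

-49

∂G₂/∂x = 2*y - 1
∂G₁/∂y = -x^2 + 12*y^2
Scalar curl = x^2 - 12*y^2 + 2*y - 1
At (-2, -2): -49.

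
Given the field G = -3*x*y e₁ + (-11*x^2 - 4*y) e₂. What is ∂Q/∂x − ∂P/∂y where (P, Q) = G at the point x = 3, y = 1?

-57

∂G₂/∂x = -22*x
∂G₁/∂y = -3*x
Scalar curl = -19*x
At (3, 1): -57.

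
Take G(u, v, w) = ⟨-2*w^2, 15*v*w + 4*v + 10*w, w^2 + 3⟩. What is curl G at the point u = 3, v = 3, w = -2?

(-55, 8, 0)

(∇×G)₁ = ∂G₃/∂v − ∂G₂/∂w = -15*v - 10
(∇×G)₂ = ∂G₁/∂w − ∂G₃/∂u = -4*w
(∇×G)₃ = ∂G₂/∂u − ∂G₁/∂v = 0
∇×G = (-15*v - 10, -4*w, 0)
At (3, 3, -2): (-55, 8, 0).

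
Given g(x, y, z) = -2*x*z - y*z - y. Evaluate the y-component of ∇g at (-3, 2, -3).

2

(∇g)_2 = ∂g/∂y = -z - 1
At (-3, 2, -3): 2.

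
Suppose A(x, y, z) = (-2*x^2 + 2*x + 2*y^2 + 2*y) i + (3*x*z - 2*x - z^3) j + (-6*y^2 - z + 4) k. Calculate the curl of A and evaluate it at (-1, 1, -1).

(∇×A)₁ = ∂A₃/∂y − ∂A₂/∂z = -3*x - 12*y + 3*z^2
(∇×A)₂ = ∂A₁/∂z − ∂A₃/∂x = 0
(∇×A)₃ = ∂A₂/∂x − ∂A₁/∂y = -4*y + 3*z - 4
∇×A = (-3*x - 12*y + 3*z^2, 0, -4*y + 3*z - 4)
At (-1, 1, -1): (-6, 0, -11).

(-6, 0, -11)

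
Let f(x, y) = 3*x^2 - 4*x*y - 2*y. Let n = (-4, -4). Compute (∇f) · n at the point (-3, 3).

80

∂f/∂x = 6*x - 4*y
∂f/∂y = -4*x - 2
∇f at (-3, 3) = (-30, 10)
∇f · n = (-30)(-4) + (10)(-4) = 80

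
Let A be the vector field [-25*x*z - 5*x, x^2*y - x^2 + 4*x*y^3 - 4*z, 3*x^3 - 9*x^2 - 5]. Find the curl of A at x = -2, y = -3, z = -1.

(∇×A)₁ = ∂A₃/∂y − ∂A₂/∂z = 4
(∇×A)₂ = ∂A₁/∂z − ∂A₃/∂x = -9*x^2 - 7*x
(∇×A)₃ = ∂A₂/∂x − ∂A₁/∂y = 2*x*y - 2*x + 4*y^3
∇×A = (4, -9*x^2 - 7*x, 2*x*y - 2*x + 4*y^3)
At (-2, -3, -1): (4, -22, -92).

(4, -22, -92)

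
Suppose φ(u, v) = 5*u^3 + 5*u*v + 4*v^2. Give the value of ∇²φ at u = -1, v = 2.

-22

∂²φ/∂u² = 30*u
∂²φ/∂v² = 8
∇²φ = 30*u + 8
At (-1, 2): -22.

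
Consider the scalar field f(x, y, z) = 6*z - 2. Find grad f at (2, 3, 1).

∂f/∂x = 0
∂f/∂y = 0
∂f/∂z = 6
∇f = (0, 0, 6)
At (2, 3, 1): (0, 0, 6).

(0, 0, 6)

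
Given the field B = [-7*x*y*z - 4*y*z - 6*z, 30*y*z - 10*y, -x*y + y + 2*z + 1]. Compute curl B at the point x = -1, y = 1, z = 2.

(∇×B)₁ = ∂B₃/∂y − ∂B₂/∂z = -x - 30*y + 1
(∇×B)₂ = ∂B₁/∂z − ∂B₃/∂x = -7*x*y - 3*y - 6
(∇×B)₃ = ∂B₂/∂x − ∂B₁/∂y = 7*x*z + 4*z
∇×B = (-x - 30*y + 1, -7*x*y - 3*y - 6, 7*x*z + 4*z)
At (-1, 1, 2): (-28, -2, -6).

(-28, -2, -6)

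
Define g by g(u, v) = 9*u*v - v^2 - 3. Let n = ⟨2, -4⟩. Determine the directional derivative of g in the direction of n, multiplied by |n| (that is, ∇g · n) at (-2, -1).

46

∂g/∂u = 9*v
∂g/∂v = 9*u - 2*v
∇g at (-2, -1) = (-9, -16)
∇g · n = (-9)(2) + (-16)(-4) = 46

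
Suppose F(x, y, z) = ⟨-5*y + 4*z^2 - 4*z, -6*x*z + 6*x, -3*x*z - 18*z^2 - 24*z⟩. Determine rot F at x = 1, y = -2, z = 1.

(6, 7, 5)

(∇×F)₁ = ∂F₃/∂y − ∂F₂/∂z = 6*x
(∇×F)₂ = ∂F₁/∂z − ∂F₃/∂x = 11*z - 4
(∇×F)₃ = ∂F₂/∂x − ∂F₁/∂y = -6*z + 11
∇×F = (6*x, 11*z - 4, -6*z + 11)
At (1, -2, 1): (6, 7, 5).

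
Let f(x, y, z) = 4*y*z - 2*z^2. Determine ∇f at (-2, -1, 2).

(0, 8, -12)

∂f/∂x = 0
∂f/∂y = 4*z
∂f/∂z = 4*y - 4*z
∇f = (0, 4*z, 4*y - 4*z)
At (-2, -1, 2): (0, 8, -12).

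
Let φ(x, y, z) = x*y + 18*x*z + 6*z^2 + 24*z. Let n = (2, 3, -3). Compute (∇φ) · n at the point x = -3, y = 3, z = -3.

87

∂φ/∂x = y + 18*z
∂φ/∂y = x
∂φ/∂z = 18*x + 12*z + 24
∇φ at (-3, 3, -3) = (-51, -3, -66)
∇φ · n = (-51)(2) + (-3)(3) + (-66)(-3) = 87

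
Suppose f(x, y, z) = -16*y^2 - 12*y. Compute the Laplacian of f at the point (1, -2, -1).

∂²f/∂x² = 0
∂²f/∂y² = -32
∂²f/∂z² = 0
∇²f = -32
At (1, -2, -1): -32.

-32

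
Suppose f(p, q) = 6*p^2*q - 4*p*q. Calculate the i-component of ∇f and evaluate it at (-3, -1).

40

(∇f)_1 = ∂f/∂p = 12*p*q - 4*q
At (-3, -1): 40.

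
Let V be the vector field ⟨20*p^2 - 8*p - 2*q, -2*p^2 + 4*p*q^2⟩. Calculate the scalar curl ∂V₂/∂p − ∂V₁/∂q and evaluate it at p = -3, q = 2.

30

∂V₂/∂p = -4*p + 4*q^2
∂V₁/∂q = -2
Scalar curl = -4*p + 4*q^2 + 2
At (-3, 2): 30.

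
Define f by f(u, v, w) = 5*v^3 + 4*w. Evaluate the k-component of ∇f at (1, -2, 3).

4

(∇f)_3 = ∂f/∂w = 4
At (1, -2, 3): 4.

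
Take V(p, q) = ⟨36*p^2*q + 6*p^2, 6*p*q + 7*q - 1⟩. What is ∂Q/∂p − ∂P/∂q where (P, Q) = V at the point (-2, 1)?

∂V₂/∂p = 6*q
∂V₁/∂q = 36*p^2
Scalar curl = -36*p^2 + 6*q
At (-2, 1): -138.

-138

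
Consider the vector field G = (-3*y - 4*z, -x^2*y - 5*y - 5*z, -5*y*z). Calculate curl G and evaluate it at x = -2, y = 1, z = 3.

(∇×G)₁ = ∂G₃/∂y − ∂G₂/∂z = -5*z + 5
(∇×G)₂ = ∂G₁/∂z − ∂G₃/∂x = -4
(∇×G)₃ = ∂G₂/∂x − ∂G₁/∂y = -2*x*y + 3
∇×G = (-5*z + 5, -4, -2*x*y + 3)
At (-2, 1, 3): (-10, -4, 7).

(-10, -4, 7)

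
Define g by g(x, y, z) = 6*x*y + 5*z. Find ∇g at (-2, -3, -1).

(-18, -12, 5)

∂g/∂x = 6*y
∂g/∂y = 6*x
∂g/∂z = 5
∇g = (6*y, 6*x, 5)
At (-2, -3, -1): (-18, -12, 5).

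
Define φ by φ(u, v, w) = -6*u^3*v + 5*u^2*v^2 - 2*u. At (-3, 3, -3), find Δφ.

∂²φ/∂u² = 2*v*(-18*u + 5*v)
∂²φ/∂v² = 10*u^2
∂²φ/∂w² = 0
∇²φ = 10*u^2 - 36*u*v + 10*v^2
At (-3, 3, -3): 504.

504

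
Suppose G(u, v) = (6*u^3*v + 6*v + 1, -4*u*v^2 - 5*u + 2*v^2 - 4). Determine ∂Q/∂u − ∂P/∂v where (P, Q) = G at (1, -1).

∂G₂/∂u = -4*v^2 - 5
∂G₁/∂v = 6*u^3 + 6
Scalar curl = -6*u^3 - 4*v^2 - 11
At (1, -1): -21.

-21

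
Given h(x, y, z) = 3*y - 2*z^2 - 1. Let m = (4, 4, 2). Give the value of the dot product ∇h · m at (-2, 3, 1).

∂h/∂x = 0
∂h/∂y = 3
∂h/∂z = -4*z
∇h at (-2, 3, 1) = (0, 3, -4)
∇h · m = (0)(4) + (3)(4) + (-4)(2) = 4

4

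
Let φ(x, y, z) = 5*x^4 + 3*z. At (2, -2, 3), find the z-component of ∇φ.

(∇φ)_3 = ∂φ/∂z = 3
At (2, -2, 3): 3.

3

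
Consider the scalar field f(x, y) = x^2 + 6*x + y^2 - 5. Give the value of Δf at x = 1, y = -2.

∂²f/∂x² = 2
∂²f/∂y² = 2
∇²f = 4
At (1, -2): 4.

4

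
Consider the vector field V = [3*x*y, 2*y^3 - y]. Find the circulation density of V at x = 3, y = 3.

-9

∂V₂/∂x = 0
∂V₁/∂y = 3*x
Scalar curl = -3*x
At (3, 3): -9.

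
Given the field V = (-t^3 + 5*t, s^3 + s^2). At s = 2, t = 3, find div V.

0

∂V₁/∂s = 0
∂V₂/∂t = 0
∇·V = 0
At (2, 3): 0.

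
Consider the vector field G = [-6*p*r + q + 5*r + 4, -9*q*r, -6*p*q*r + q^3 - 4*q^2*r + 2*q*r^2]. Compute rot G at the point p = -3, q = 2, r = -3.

(42, -13, -1)

(∇×G)₁ = ∂G₃/∂q − ∂G₂/∂r = -6*p*r + 3*q^2 - 8*q*r + 9*q + 2*r^2
(∇×G)₂ = ∂G₁/∂r − ∂G₃/∂p = -6*p + 6*q*r + 5
(∇×G)₃ = ∂G₂/∂p − ∂G₁/∂q = -1
∇×G = (-6*p*r + 3*q^2 - 8*q*r + 9*q + 2*r^2, -6*p + 6*q*r + 5, -1)
At (-3, 2, -3): (42, -13, -1).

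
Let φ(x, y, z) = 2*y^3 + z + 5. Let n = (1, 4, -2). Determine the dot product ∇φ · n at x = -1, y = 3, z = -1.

214

∂φ/∂x = 0
∂φ/∂y = 6*y^2
∂φ/∂z = 1
∇φ at (-1, 3, -1) = (0, 54, 1)
∇φ · n = (0)(1) + (54)(4) + (1)(-2) = 214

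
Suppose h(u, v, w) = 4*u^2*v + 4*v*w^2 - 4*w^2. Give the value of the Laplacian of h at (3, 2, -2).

∂²h/∂u² = 8*v
∂²h/∂v² = 0
∂²h/∂w² = 8*(v - 1)
∇²h = 16*v - 8
At (3, 2, -2): 24.

24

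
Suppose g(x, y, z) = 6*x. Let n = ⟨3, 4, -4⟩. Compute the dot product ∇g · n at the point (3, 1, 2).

18

∂g/∂x = 6
∂g/∂y = 0
∂g/∂z = 0
∇g at (3, 1, 2) = (6, 0, 0)
∇g · n = (6)(3) + (0)(4) + (0)(-4) = 18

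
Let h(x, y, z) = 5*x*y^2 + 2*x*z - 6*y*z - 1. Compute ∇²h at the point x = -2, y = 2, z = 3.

-20

∂²h/∂x² = 0
∂²h/∂y² = 10*x
∂²h/∂z² = 0
∇²h = 10*x
At (-2, 2, 3): -20.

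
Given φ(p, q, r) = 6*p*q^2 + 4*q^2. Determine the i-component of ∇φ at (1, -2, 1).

24

(∇φ)_1 = ∂φ/∂p = 6*q^2
At (1, -2, 1): 24.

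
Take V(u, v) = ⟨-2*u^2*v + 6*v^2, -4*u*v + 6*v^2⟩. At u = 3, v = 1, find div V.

-12

∂V₁/∂u = -4*u*v
∂V₂/∂v = -4*u + 12*v
∇·V = -4*u*v - 4*u + 12*v
At (3, 1): -12.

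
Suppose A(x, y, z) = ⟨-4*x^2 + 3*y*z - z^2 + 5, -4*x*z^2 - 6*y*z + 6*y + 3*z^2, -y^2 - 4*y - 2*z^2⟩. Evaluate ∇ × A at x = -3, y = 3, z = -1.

(38, 11, -1)

(∇×A)₁ = ∂A₃/∂y − ∂A₂/∂z = 8*x*z + 4*y - 6*z - 4
(∇×A)₂ = ∂A₁/∂z − ∂A₃/∂x = 3*y - 2*z
(∇×A)₃ = ∂A₂/∂x − ∂A₁/∂y = -4*z^2 - 3*z
∇×A = (8*x*z + 4*y - 6*z - 4, 3*y - 2*z, -4*z^2 - 3*z)
At (-3, 3, -1): (38, 11, -1).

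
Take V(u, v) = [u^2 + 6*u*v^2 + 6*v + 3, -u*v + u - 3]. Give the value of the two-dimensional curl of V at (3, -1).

∂V₂/∂u = -v + 1
∂V₁/∂v = 12*u*v + 6
Scalar curl = -12*u*v - v - 5
At (3, -1): 32.

32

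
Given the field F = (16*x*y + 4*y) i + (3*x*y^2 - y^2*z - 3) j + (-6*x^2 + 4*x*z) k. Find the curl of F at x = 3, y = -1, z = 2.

(1, 28, -49)

(∇×F)₁ = ∂F₃/∂y − ∂F₂/∂z = y^2
(∇×F)₂ = ∂F₁/∂z − ∂F₃/∂x = 12*x - 4*z
(∇×F)₃ = ∂F₂/∂x − ∂F₁/∂y = -16*x + 3*y^2 - 4
∇×F = (y^2, 12*x - 4*z, -16*x + 3*y^2 - 4)
At (3, -1, 2): (1, 28, -49).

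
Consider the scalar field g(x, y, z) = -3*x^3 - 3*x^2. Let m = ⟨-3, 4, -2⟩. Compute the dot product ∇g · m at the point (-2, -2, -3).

72

∂g/∂x = -9*x^2 - 6*x
∂g/∂y = 0
∂g/∂z = 0
∇g at (-2, -2, -3) = (-24, 0, 0)
∇g · m = (-24)(-3) + (0)(4) + (0)(-2) = 72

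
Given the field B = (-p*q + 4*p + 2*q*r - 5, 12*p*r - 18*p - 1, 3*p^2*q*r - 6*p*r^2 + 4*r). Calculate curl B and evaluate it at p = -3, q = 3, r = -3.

(-45, -102, -51)

(∇×B)₁ = ∂B₃/∂q − ∂B₂/∂r = 3*p^2*r - 12*p
(∇×B)₂ = ∂B₁/∂r − ∂B₃/∂p = -6*p*q*r + 2*q + 6*r^2
(∇×B)₃ = ∂B₂/∂p − ∂B₁/∂q = p + 10*r - 18
∇×B = (3*p^2*r - 12*p, -6*p*q*r + 2*q + 6*r^2, p + 10*r - 18)
At (-3, 3, -3): (-45, -102, -51).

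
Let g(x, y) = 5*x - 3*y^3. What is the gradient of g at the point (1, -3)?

∂g/∂x = 5
∂g/∂y = -9*y^2
∇g = (5, -9*y^2)
At (1, -3): (5, -81).

(5, -81)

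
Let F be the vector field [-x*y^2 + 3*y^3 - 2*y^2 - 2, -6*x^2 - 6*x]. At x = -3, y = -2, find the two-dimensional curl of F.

∂F₂/∂x = -12*x - 6
∂F₁/∂y = -2*x*y + 9*y^2 - 4*y
Scalar curl = 2*x*y - 12*x - 9*y^2 + 4*y - 6
At (-3, -2): -2.

-2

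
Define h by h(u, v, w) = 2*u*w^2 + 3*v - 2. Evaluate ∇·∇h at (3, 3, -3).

∂²h/∂u² = 0
∂²h/∂v² = 0
∂²h/∂w² = 4*u
∇²h = 4*u
At (3, 3, -3): 12.

12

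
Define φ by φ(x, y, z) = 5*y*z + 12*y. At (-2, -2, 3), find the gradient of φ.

∂φ/∂x = 0
∂φ/∂y = 5*z + 12
∂φ/∂z = 5*y
∇φ = (0, 5*z + 12, 5*y)
At (-2, -2, 3): (0, 27, -10).

(0, 27, -10)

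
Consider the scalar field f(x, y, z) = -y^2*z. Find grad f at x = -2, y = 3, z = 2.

(0, -12, -9)

∂f/∂x = 0
∂f/∂y = -2*y*z
∂f/∂z = -y^2
∇f = (0, -2*y*z, -y^2)
At (-2, 3, 2): (0, -12, -9).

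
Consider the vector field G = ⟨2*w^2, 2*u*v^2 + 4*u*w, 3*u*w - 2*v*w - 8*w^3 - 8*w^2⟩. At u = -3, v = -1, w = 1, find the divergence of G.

-35

∂G₁/∂u = 0
∂G₂/∂v = 4*u*v
∂G₃/∂w = 3*u - 2*v - 24*w^2 - 16*w
∇·G = 4*u*v + 3*u - 2*v - 24*w^2 - 16*w
At (-3, -1, 1): -35.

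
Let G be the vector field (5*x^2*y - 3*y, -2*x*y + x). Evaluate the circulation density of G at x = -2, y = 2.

∂G₂/∂x = -2*y + 1
∂G₁/∂y = 5*x^2 - 3
Scalar curl = -5*x^2 - 2*y + 4
At (-2, 2): -20.

-20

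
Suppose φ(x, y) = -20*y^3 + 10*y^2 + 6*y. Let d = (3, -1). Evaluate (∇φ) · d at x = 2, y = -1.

∂φ/∂x = 0
∂φ/∂y = -60*y^2 + 20*y + 6
∇φ at (2, -1) = (0, -74)
∇φ · d = (0)(3) + (-74)(-1) = 74

74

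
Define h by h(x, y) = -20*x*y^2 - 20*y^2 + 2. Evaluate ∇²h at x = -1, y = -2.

∂²h/∂x² = 0
∂²h/∂y² = -40*(x + 1)
∇²h = -40*x - 40
At (-1, -2): 0.

0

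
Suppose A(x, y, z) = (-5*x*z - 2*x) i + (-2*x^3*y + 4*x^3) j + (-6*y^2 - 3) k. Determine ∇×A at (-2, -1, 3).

(12, 10, 72)

(∇×A)₁ = ∂A₃/∂y − ∂A₂/∂z = -12*y
(∇×A)₂ = ∂A₁/∂z − ∂A₃/∂x = -5*x
(∇×A)₃ = ∂A₂/∂x − ∂A₁/∂y = -6*x^2*y + 12*x^2
∇×A = (-12*y, -5*x, -6*x^2*y + 12*x^2)
At (-2, -1, 3): (12, 10, 72).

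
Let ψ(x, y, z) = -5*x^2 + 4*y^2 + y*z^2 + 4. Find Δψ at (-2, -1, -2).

∂²ψ/∂x² = -10
∂²ψ/∂y² = 8
∂²ψ/∂z² = 2*y
∇²ψ = 2*y - 2
At (-2, -1, -2): -4.

-4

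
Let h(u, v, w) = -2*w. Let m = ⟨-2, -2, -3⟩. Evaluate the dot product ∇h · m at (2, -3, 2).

6

∂h/∂u = 0
∂h/∂v = 0
∂h/∂w = -2
∇h at (2, -3, 2) = (0, 0, -2)
∇h · m = (0)(-2) + (0)(-2) + (-2)(-3) = 6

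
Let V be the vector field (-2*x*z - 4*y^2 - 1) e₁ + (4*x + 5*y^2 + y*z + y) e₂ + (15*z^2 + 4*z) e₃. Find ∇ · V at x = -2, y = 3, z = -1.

∂V₁/∂x = -2*z
∂V₂/∂y = 10*y + z + 1
∂V₃/∂z = 30*z + 4
∇·V = 10*y + 29*z + 5
At (-2, 3, -1): 6.

6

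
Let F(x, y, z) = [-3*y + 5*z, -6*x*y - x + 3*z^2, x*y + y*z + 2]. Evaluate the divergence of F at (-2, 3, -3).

15

∂F₁/∂x = 0
∂F₂/∂y = -6*x
∂F₃/∂z = y
∇·F = -6*x + y
At (-2, 3, -3): 15.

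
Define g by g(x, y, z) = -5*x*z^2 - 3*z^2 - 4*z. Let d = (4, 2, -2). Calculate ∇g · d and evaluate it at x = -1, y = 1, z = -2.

∂g/∂x = -5*z^2
∂g/∂y = 0
∂g/∂z = -10*x*z - 6*z - 4
∇g at (-1, 1, -2) = (-20, 0, -12)
∇g · d = (-20)(4) + (0)(2) + (-12)(-2) = -56

-56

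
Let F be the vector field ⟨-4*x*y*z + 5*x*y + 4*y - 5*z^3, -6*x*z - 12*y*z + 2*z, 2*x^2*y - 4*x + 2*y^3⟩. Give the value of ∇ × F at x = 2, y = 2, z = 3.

(∇×F)₁ = ∂F₃/∂y − ∂F₂/∂z = 2*x^2 + 6*x + 6*y^2 + 12*y - 2
(∇×F)₂ = ∂F₁/∂z − ∂F₃/∂x = -8*x*y - 15*z^2 + 4
(∇×F)₃ = ∂F₂/∂x − ∂F₁/∂y = 4*x*z - 5*x - 6*z - 4
∇×F = (2*x^2 + 6*x + 6*y^2 + 12*y - 2, -8*x*y - 15*z^2 + 4, 4*x*z - 5*x - 6*z - 4)
At (2, 2, 3): (66, -163, -8).

(66, -163, -8)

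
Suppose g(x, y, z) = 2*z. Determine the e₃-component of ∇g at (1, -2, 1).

(∇g)_3 = ∂g/∂z = 2
At (1, -2, 1): 2.

2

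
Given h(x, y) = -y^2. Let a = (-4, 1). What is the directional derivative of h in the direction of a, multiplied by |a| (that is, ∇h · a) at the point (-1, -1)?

∂h/∂x = 0
∂h/∂y = -2*y
∇h at (-1, -1) = (0, 2)
∇h · a = (0)(-4) + (2)(1) = 2

2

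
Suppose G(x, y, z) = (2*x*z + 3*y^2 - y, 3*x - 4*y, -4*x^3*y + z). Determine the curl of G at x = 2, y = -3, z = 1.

(-32, -140, 22)

(∇×G)₁ = ∂G₃/∂y − ∂G₂/∂z = -4*x^3
(∇×G)₂ = ∂G₁/∂z − ∂G₃/∂x = 12*x^2*y + 2*x
(∇×G)₃ = ∂G₂/∂x − ∂G₁/∂y = -6*y + 4
∇×G = (-4*x^3, 12*x^2*y + 2*x, -6*y + 4)
At (2, -3, 1): (-32, -140, 22).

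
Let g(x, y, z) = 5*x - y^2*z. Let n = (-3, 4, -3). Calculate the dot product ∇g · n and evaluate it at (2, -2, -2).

-35

∂g/∂x = 5
∂g/∂y = -2*y*z
∂g/∂z = -y^2
∇g at (2, -2, -2) = (5, -8, -4)
∇g · n = (5)(-3) + (-8)(4) + (-4)(-3) = -35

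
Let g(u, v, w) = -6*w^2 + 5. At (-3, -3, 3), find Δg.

∂²g/∂u² = 0
∂²g/∂v² = 0
∂²g/∂w² = -12
∇²g = -12
At (-3, -3, 3): -12.

-12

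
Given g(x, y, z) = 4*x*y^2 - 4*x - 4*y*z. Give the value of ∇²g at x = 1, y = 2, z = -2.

8

∂²g/∂x² = 0
∂²g/∂y² = 8*x
∂²g/∂z² = 0
∇²g = 8*x
At (1, 2, -2): 8.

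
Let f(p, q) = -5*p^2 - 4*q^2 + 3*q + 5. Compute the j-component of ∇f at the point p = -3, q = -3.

(∇f)_2 = ∂f/∂q = -8*q + 3
At (-3, -3): 27.

27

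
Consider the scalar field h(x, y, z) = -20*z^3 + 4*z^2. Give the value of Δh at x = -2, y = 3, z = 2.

∂²h/∂x² = 0
∂²h/∂y² = 0
∂²h/∂z² = 8*(-15*z + 1)
∇²h = -120*z + 8
At (-2, 3, 2): -232.

-232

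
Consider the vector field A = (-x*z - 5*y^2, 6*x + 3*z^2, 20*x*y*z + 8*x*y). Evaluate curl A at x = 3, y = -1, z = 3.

(186, 65, -4)

(∇×A)₁ = ∂A₃/∂y − ∂A₂/∂z = 20*x*z + 8*x - 6*z
(∇×A)₂ = ∂A₁/∂z − ∂A₃/∂x = -x - 20*y*z - 8*y
(∇×A)₃ = ∂A₂/∂x − ∂A₁/∂y = 10*y + 6
∇×A = (20*x*z + 8*x - 6*z, -x - 20*y*z - 8*y, 10*y + 6)
At (3, -1, 3): (186, 65, -4).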